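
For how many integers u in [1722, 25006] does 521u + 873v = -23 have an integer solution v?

27

gcd(873, 521):
  873 = 1·521 + 352
  521 = 1·352 + 169
  352 = 2·169 + 14
  169 = 12·14 + 1
  14 = 14·1
so gcd(873, 521) = 1.
Back-substitute for Bézout coefficients:
  1 = 169 - 12·14
  ... = 521·(62) + 873·(-37)
Scale by -23: particular solution (-1426, 851); reduce u mod 873: (320, -191).
General solution: u = 320 + 873t, v = -191 - 521t for integer t.
1722 ≤ 320 + 873t ≤ 25006 gives t ∈ [2, 28], which is 27 values.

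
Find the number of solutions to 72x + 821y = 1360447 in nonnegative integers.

23

gcd(821, 72):
  821 = 11·72 + 29
  72 = 2·29 + 14
  29 = 2·14 + 1
  14 = 14·1
so gcd(821, 72) = 1.
Back-substitute for Bézout coefficients:
  1 = 29 - 2·14
  ... = 72·(-57) + 821·(5)
Scale by 1360447: one solution is (-77545479, 6802235). Reduce x mod 821: (434, 1619).
General: x = 434 + 821t, y = 1619 - 72t.
x ≥ 0 ⇒ t ≥ 0; y ≥ 0 ⇒ t ≤ 22. So t ∈ [0, 22]: 23 solutions.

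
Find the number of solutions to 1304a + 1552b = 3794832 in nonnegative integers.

gcd(1552, 1304) = 8.
By Bézout, 1304×(25) + 1552×(-21) = 8.
One solution: (18, 2430).
General: a = 18 + 194t, b = 2430 - 163t.
a ≥ 0 ⇒ t ≥ 0; b ≥ 0 ⇒ t ≤ 14. So t ∈ [0, 14]: 15 solutions.

15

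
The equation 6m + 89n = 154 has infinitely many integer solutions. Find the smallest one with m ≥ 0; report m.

85

gcd(89, 6):
  89 = 14·6 + 5
  6 = 1·5 + 1
  5 = 5·1
so gcd(89, 6) = 1.
1 divides 154, so solutions exist.
Back-substitute for Bézout coefficients:
  1 = 6 - 1·5
  ... = 6·(15) + 89·(-1)
Scale by 154/1 = 154: (m₀, n₀) = (2310, -154).
General solution: m = 2310 + 89t, n = -154 - 6t for integer t.
m ≥ 0: smallest is 2310 mod 89 = 85 (at t = -25), with n = -4.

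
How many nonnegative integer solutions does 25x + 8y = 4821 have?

gcd(25, 8):
  25 = 3×8 + 1
  8 = 8×1
so gcd(25, 8) = 1.
Back-substitute for Bézout coefficients:
  1 = 25 - 3×8
  ... = 25×(1) + 8×(-3)
Scale by 4821: one solution is (4821, -14463). Reduce x mod 8: (5, 587).
General: x = 5 + 8t, y = 587 - 25t.
x ≥ 0 ⇒ t ≥ 0; y ≥ 0 ⇒ t ≤ 23. So t ∈ [0, 23]: 24 solutions.

24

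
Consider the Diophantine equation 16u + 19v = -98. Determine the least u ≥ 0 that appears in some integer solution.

gcd(19, 16) = 1  (19 = 1×16 + 3, 16 = 5×3 + 1, 3 = 3×1).
1 divides -98, so solutions exist.
Back-substituting, 16×(6) + 19×(-5) = 1.
Scale by -98/1 = -98: (u₀, v₀) = (-588, 490).
General solution: u = -588 + 19t, v = 490 - 16t for integer t.
u ≥ 0: smallest is -588 mod 19 = 1 (at t = 31), with v = -6.

1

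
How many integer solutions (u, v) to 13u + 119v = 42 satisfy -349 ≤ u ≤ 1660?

gcd(119, 13) = 1.
By Bézout, 13·(55) + 119·(-6) = 1.
Particular solution: (49, -5).
General solution: u = 49 + 119t, v = -5 - 13t for integer t.
-349 ≤ 49 + 119t ≤ 1660 gives t ∈ [-3, 13], which is 17 values.

17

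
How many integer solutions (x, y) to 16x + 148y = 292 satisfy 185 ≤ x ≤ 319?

gcd(148, 16):
  148 = 9×16 + 4
  16 = 4×4
so gcd(148, 16) = 4.
Back-substitute for Bézout coefficients:
  4 = 148 - 9×16
  ... = 16×(-9) + 148×(1)
Scale by 73: particular solution (-657, 73); reduce x mod 37: (9, 1).
General solution: x = 9 + 37t, y = 1 - 4t for integer t.
185 ≤ 9 + 37t ≤ 319 gives t ∈ [5, 8], which is 4 values.

4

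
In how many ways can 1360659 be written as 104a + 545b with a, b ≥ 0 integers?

gcd(545, 104) = 1.
By Bézout, 104×(-131) + 545×(25) = 1.
One solution: (281, 2443).
General: a = 281 + 545t, b = 2443 - 104t.
a ≥ 0 ⇒ t ≥ 0; b ≥ 0 ⇒ t ≤ 23. So t ∈ [0, 23]: 24 solutions.

24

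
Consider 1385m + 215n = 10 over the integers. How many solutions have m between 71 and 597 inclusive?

12

gcd(1385, 215) = 5  (1385 = 6·215 + 95, 215 = 2·95 + 25, 95 = 3·25 + 20, 25 = 1·20 + 5, 20 = 4·5).
Back-substituting, 1385·(-9) + 215·(58) = 5.
Scale by 2: particular solution (-18, 116); reduce m mod 43: (25, -161).
General solution: m = 25 + 43t, n = -161 - 277t for integer t.
71 ≤ 25 + 43t ≤ 597 gives t ∈ [2, 13], which is 12 values.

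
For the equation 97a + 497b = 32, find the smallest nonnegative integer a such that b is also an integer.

318

gcd(497, 97):
  497 = 5·97 + 12
  97 = 8·12 + 1
  12 = 12·1
so gcd(497, 97) = 1.
1 divides 32, so solutions exist.
Back-substitute for Bézout coefficients:
  1 = 97 - 8·12
  ... = 97·(41) + 497·(-8)
Scale by 32/1 = 32: (a₀, b₀) = (1312, -256).
General solution: a = 1312 + 497t, b = -256 - 97t for integer t.
a ≥ 0: smallest is 1312 mod 497 = 318 (at t = -2), with b = -62.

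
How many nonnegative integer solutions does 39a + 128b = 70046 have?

14

gcd(128, 39) = 1.
By Bézout, 39*(23) + 128*(-7) = 1.
One solution: (50, 532).
General: a = 50 + 128t, b = 532 - 39t.
a ≥ 0 ⇒ t ≥ 0; b ≥ 0 ⇒ t ≤ 13. So t ∈ [0, 13]: 14 solutions.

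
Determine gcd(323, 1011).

gcd(1011, 323):
  1011 = 3*323 + 42
  323 = 7*42 + 29
  42 = 1*29 + 13
  29 = 2*13 + 3
  13 = 4*3 + 1
  3 = 3*1
so gcd(1011, 323) = 1.

1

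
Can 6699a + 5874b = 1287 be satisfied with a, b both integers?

gcd(6699, 5874):
  6699 = 1·5874 + 825
  5874 = 7·825 + 99
  825 = 8·99 + 33
  99 = 3·33
so gcd(6699, 5874) = 33.
33 divides 1287, so integer solutions exist.

yes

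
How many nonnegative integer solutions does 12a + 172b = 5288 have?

10

gcd(172, 12) = 4  (172 = 14·12 + 4, 12 = 3·4).
Back-substituting, 12·(-14) + 172·(1) = 4.
Scale by 1322: one solution is (-18508, 1322). Reduce a mod 43: (25, 29).
General: a = 25 + 43t, b = 29 - 3t.
a ≥ 0 ⇒ t ≥ 0; b ≥ 0 ⇒ t ≤ 9. So t ∈ [0, 9]: 10 solutions.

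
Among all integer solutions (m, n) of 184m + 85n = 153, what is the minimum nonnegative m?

17

gcd(184, 85) = 1.
1 divides 153, so solutions exist.
By Bézout, 184*(-6) + 85*(13) = 1.
Scale by 153/1 = 153: (m₀, n₀) = (-918, 1989).
General solution: m = -918 + 85t, n = 1989 - 184t for integer t.
m ≥ 0: smallest is -918 mod 85 = 17 (at t = 11), with n = -35.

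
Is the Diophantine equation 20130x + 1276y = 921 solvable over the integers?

no

gcd(20130, 1276) = 22  (20130 = 15×1276 + 990, 1276 = 1×990 + 286, 990 = 3×286 + 132, 286 = 2×132 + 22, 132 = 6×22).
22 does not divide 921 (remainder 19), so no integer solutions.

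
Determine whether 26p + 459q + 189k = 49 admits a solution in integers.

yes

gcd(459, 26) = 1.
gcd(1, 189) = 1.
1 divides 49, so integer solutions exist.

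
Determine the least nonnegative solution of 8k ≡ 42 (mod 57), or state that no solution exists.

48

gcd(57, 8):
  57 = 7×8 + 1
  8 = 8×1
so gcd(57, 8) = 1.
1 divides 42, so solutions exist.
Back-substitute for Bézout coefficients:
  1 = 57 - 7×8
  ... = 8×(-7) + 57×(1)
So 8×(-7) ≡ 1 (mod 57); multiply by 42: k ≡ -294 (mod 57).
Smallest nonnegative: k = -294 mod 57 = 48.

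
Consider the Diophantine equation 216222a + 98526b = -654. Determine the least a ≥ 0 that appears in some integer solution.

9169

gcd(216222, 98526):
  216222 = 2×98526 + 19170
  98526 = 5×19170 + 2676
  19170 = 7×2676 + 438
  2676 = 6×438 + 48
  438 = 9×48 + 6
  48 = 8×6
so gcd(216222, 98526) = 6.
6 divides -654, so solutions exist.
Back-substitute for Bézout coefficients:
  6 = 438 - 9×48
  ... = 216222×(2025) + 98526×(-4444)
Scale by -654/6 = -109: (a₀, b₀) = (-220725, 484396).
General solution: a = -220725 + 16421t, b = 484396 - 36037t for integer t.
a ≥ 0: smallest is -220725 mod 16421 = 9169 (at t = 14), with b = -20122.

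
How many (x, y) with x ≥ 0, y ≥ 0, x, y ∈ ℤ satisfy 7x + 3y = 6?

gcd(7, 3) = 1  (7 = 2*3 + 1, 3 = 3*1).
Back-substituting, 7*(1) + 3*(-2) = 1.
Scale by 6: one solution is (6, -12). Reduce x mod 3: (0, 2).
General: x = 0 + 3t, y = 2 - 7t.
x ≥ 0 ⇒ t ≥ 0; y ≥ 0 ⇒ t ≤ 0. So t ∈ [0, 0]: 1 solution.

1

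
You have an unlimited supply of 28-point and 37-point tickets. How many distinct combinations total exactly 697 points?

1

Need nonnegative integers with 28j + 37k = 697.
gcd(28, 37) = 1, and 28·(4) + 37·(-3) = 1.
So (j₀, k₀) = (2788, -2091); general j = 2788 + 37t, k = -2091 - 28t.
j ≥ 0 ⇒ t ≥ -75; k ≥ 0 ⇒ t ≤ -75. That's 1 value of t.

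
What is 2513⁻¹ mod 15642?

gcd(15642, 2513):
  15642 = 6*2513 + 564
  2513 = 4*564 + 257
  564 = 2*257 + 50
  257 = 5*50 + 7
  50 = 7*7 + 1
  7 = 7*1
so gcd(15642, 2513) = 1.
Back-substitute for Bézout coefficients:
  1 = 50 - 7*7
  ... = 2513*(-2191) + 15642*(352)
So 2513*-2191 ≡ 1 (mod 15642), and -2191 mod 15642 = 13451.

13451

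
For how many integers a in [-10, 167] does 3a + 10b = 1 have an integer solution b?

gcd(10, 3):
  10 = 3*3 + 1
  3 = 3*1
so gcd(10, 3) = 1.
Back-substitute for Bézout coefficients:
  1 = 10 - 3*3
  ... = 3*(-3) + 10*(1)
Scale by 1: particular solution (-3, 1); reduce a mod 10: (7, -2).
General solution: a = 7 + 10t, b = -2 - 3t for integer t.
-10 ≤ 7 + 10t ≤ 167 gives t ∈ [-1, 16], which is 18 values.

18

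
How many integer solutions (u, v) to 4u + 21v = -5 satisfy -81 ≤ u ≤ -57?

2

gcd(21, 4) = 1  (21 = 5*4 + 1, 4 = 4*1).
Back-substituting, 4*(-5) + 21*(1) = 1.
Scale by -5: particular solution (25, -5); reduce u mod 21: (4, -1).
General solution: u = 4 + 21t, v = -1 - 4t for integer t.
-81 ≤ 4 + 21t ≤ -57 gives t ∈ [-4, -3], which is 2 values.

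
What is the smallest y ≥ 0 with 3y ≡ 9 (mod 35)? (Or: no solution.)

gcd(35, 3) = 1  (35 = 11·3 + 2, 3 = 1·2 + 1, 2 = 2·1).
1 divides 9, so solutions exist.
Back-substituting, 3·(12) + 35·(-1) = 1.
So 3·(12) ≡ 1 (mod 35); multiply by 9: y ≡ 108 (mod 35).
Smallest nonnegative: y = 108 mod 35 = 3.

3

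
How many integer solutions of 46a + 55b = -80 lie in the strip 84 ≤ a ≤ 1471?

gcd(55, 46) = 1.
By Bézout, 46×(6) + 55×(-5) = 1.
Particular solution: (15, -14).
General solution: a = 15 + 55t, b = -14 - 46t for integer t.
84 ≤ 15 + 55t ≤ 1471 gives t ∈ [2, 26], which is 25 values.

25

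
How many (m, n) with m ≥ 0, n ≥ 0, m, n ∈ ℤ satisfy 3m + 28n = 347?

4

gcd(28, 3) = 1.
By Bézout, 3×(-9) + 28×(1) = 1.
One solution: (13, 11).
General: m = 13 + 28t, n = 11 - 3t.
m ≥ 0 ⇒ t ≥ 0; n ≥ 0 ⇒ t ≤ 3. So t ∈ [0, 3]: 4 solutions.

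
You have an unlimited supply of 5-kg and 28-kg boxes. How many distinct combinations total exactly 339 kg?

Need nonnegative integers with 5j + 28k = 339.
gcd(5, 28) = 1, and 5·(-11) + 28·(2) = 1.
So (j₀, k₀) = (-3729, 678); general j = -3729 + 28t, k = 678 - 5t.
j ≥ 0 ⇒ t ≥ 134; k ≥ 0 ⇒ t ≤ 135. That's 2 values of t.

2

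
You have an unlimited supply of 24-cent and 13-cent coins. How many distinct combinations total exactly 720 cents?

3

Need nonnegative integers with 24j + 13k = 720.
gcd(24, 13) = 1, and 24·(6) + 13·(-11) = 1.
So (j₀, k₀) = (4320, -7920); general j = 4320 + 13t, k = -7920 - 24t.
j ≥ 0 ⇒ t ≥ -332; k ≥ 0 ⇒ t ≤ -330. That's 3 values of t.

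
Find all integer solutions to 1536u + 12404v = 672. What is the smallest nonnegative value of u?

2520

gcd(12404, 1536):
  12404 = 8×1536 + 116
  1536 = 13×116 + 28
  116 = 4×28 + 4
  28 = 7×4
so gcd(12404, 1536) = 4.
4 divides 672, so solutions exist.
Back-substitute for Bézout coefficients:
  4 = 116 - 4×28
  ... = 1536×(-428) + 12404×(53)
Scale by 672/4 = 168: (u₀, v₀) = (-71904, 8904).
General solution: u = -71904 + 3101t, v = 8904 - 384t for integer t.
u ≥ 0: smallest is -71904 mod 3101 = 2520 (at t = 24), with v = -312.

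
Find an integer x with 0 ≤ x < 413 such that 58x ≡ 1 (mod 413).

gcd(413, 58):
  413 = 7·58 + 7
  58 = 8·7 + 2
  7 = 3·2 + 1
  2 = 2·1
so gcd(413, 58) = 1.
Back-substitute for Bézout coefficients:
  1 = 7 - 3·2
  ... = 58·(-178) + 413·(25)
So 58·-178 ≡ 1 (mod 413), and -178 mod 413 = 235.

235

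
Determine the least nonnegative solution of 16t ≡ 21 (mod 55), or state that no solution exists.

gcd(55, 16):
  55 = 3·16 + 7
  16 = 2·7 + 2
  7 = 3·2 + 1
  2 = 2·1
so gcd(55, 16) = 1.
1 divides 21, so solutions exist.
Back-substitute for Bézout coefficients:
  1 = 7 - 3·2
  ... = 16·(-24) + 55·(7)
So 16·(-24) ≡ 1 (mod 55); multiply by 21: t ≡ -504 (mod 55).
Smallest nonnegative: t = -504 mod 55 = 46.

46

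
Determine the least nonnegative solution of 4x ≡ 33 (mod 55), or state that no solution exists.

gcd(55, 4) = 1.
1 divides 33, so solutions exist.
By Bézout, 4·(14) + 55·(-1) = 1.
So 4·(14) ≡ 1 (mod 55); multiply by 33: x ≡ 462 (mod 55).
Smallest nonnegative: x = 462 mod 55 = 22.

22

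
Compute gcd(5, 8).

1

gcd(8, 5):
  8 = 1×5 + 3
  5 = 1×3 + 2
  3 = 1×2 + 1
  2 = 2×1
so gcd(8, 5) = 1.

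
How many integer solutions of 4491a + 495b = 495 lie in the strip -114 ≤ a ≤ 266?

7

gcd(4491, 495) = 9  (4491 = 9×495 + 36, 495 = 13×36 + 27, 36 = 1×27 + 9, 27 = 3×9).
Back-substituting, 4491×(14) + 495×(-127) = 9.
Scale by 55: particular solution (770, -6985); reduce a mod 55: (0, 1).
General solution: a = 0 + 55t, b = 1 - 499t for integer t.
-114 ≤ 0 + 55t ≤ 266 gives t ∈ [-2, 4], which is 7 values.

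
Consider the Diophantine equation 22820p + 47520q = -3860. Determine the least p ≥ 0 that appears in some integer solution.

1091

gcd(47520, 22820) = 20  (47520 = 2·22820 + 1880, 22820 = 12·1880 + 260, 1880 = 7·260 + 60, 260 = 4·60 + 20, 60 = 3·20).
20 divides -3860, so solutions exist.
Back-substituting, 22820·(733) + 47520·(-352) = 20.
Scale by -3860/20 = -193: (p₀, q₀) = (-141469, 67936).
General solution: p = -141469 + 2376t, q = 67936 - 1141t for integer t.
p ≥ 0: smallest is -141469 mod 2376 = 1091 (at t = 60), with q = -524.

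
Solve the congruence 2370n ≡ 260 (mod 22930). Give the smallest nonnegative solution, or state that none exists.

1403

gcd(22930, 2370) = 10  (22930 = 9×2370 + 1600, 2370 = 1×1600 + 770, 1600 = 2×770 + 60, 770 = 12×60 + 50, 60 = 1×50 + 10, 50 = 5×10).
10 divides 260, so solutions exist.
Back-substituting, 2370×(-387) + 22930×(40) = 10.
So 2370×(-387) ≡ 10 (mod 22930); multiply by 26: n ≡ -10062 (mod 2293).
Smallest nonnegative: n = -10062 mod 2293 = 1403.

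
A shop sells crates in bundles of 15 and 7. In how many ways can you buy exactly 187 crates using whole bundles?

2

Need nonnegative integers with 15j + 7k = 187.
gcd(15, 7) = 1, and 15·(1) + 7·(-2) = 1.
So (j₀, k₀) = (187, -374); general j = 187 + 7t, k = -374 - 15t.
j ≥ 0 ⇒ t ≥ -26; k ≥ 0 ⇒ t ≤ -25. That's 2 values of t.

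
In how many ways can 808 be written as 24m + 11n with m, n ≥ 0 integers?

3

gcd(24, 11) = 1  (24 = 2*11 + 2, 11 = 5*2 + 1, 2 = 2*1).
Back-substituting, 24*(-5) + 11*(11) = 1.
Scale by 808: one solution is (-4040, 8888). Reduce m mod 11: (8, 56).
General: m = 8 + 11t, n = 56 - 24t.
m ≥ 0 ⇒ t ≥ 0; n ≥ 0 ⇒ t ≤ 2. So t ∈ [0, 2]: 3 solutions.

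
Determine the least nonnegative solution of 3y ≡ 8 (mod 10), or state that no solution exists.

6

gcd(10, 3) = 1.
1 divides 8, so solutions exist.
By Bézout, 3×(-3) + 10×(1) = 1.
So 3×(-3) ≡ 1 (mod 10); multiply by 8: y ≡ -24 (mod 10).
Smallest nonnegative: y = -24 mod 10 = 6.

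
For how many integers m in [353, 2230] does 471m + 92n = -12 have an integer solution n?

20

gcd(471, 92):
  471 = 5×92 + 11
  92 = 8×11 + 4
  11 = 2×4 + 3
  4 = 1×3 + 1
  3 = 3×1
so gcd(471, 92) = 1.
Back-substitute for Bézout coefficients:
  1 = 4 - 1×3
  ... = 471×(-25) + 92×(128)
Scale by -12: particular solution (300, -1536); reduce m mod 92: (24, -123).
General solution: m = 24 + 92t, n = -123 - 471t for integer t.
353 ≤ 24 + 92t ≤ 2230 gives t ∈ [4, 23], which is 20 values.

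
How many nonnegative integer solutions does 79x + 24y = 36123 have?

gcd(79, 24) = 1  (79 = 3*24 + 7, 24 = 3*7 + 3, 7 = 2*3 + 1, 3 = 3*1).
Back-substituting, 79*(7) + 24*(-23) = 1.
Scale by 36123: one solution is (252861, -830829). Reduce x mod 24: (21, 1436).
General: x = 21 + 24t, y = 1436 - 79t.
x ≥ 0 ⇒ t ≥ 0; y ≥ 0 ⇒ t ≤ 18. So t ∈ [0, 18]: 19 solutions.

19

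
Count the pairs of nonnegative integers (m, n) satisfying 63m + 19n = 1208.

1

gcd(63, 19) = 1  (63 = 3·19 + 6, 19 = 3·6 + 1, 6 = 6·1).
Back-substituting, 63·(-3) + 19·(10) = 1.
Scale by 1208: one solution is (-3624, 12080). Reduce m mod 19: (5, 47).
General: m = 5 + 19t, n = 47 - 63t.
m ≥ 0 ⇒ t ≥ 0; n ≥ 0 ⇒ t ≤ 0. So t ∈ [0, 0]: 1 solution.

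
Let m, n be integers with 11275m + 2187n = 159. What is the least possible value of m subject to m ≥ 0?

gcd(11275, 2187) = 1  (11275 = 5*2187 + 340, 2187 = 6*340 + 147, 340 = 2*147 + 46, 147 = 3*46 + 9, 46 = 5*9 + 1, 9 = 9*1).
1 divides 159, so solutions exist.
Back-substituting, 11275*(238) + 2187*(-1227) = 1.
Scale by 159/1 = 159: (m₀, n₀) = (37842, -195093).
General solution: m = 37842 + 2187t, n = -195093 - 11275t for integer t.
m ≥ 0: smallest is 37842 mod 2187 = 663 (at t = -17), with n = -3418.

663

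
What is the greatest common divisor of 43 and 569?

gcd(569, 43):
  569 = 13*43 + 10
  43 = 4*10 + 3
  10 = 3*3 + 1
  3 = 3*1
so gcd(569, 43) = 1.

1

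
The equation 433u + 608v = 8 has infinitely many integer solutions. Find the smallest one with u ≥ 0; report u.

264

gcd(608, 433):
  608 = 1*433 + 175
  433 = 2*175 + 83
  175 = 2*83 + 9
  83 = 9*9 + 2
  9 = 4*2 + 1
  2 = 2*1
so gcd(608, 433) = 1.
1 divides 8, so solutions exist.
Back-substitute for Bézout coefficients:
  1 = 9 - 4*2
  ... = 433*(-271) + 608*(193)
Scale by 8/1 = 8: (u₀, v₀) = (-2168, 1544).
General solution: u = -2168 + 608t, v = 1544 - 433t for integer t.
u ≥ 0: smallest is -2168 mod 608 = 264 (at t = 4), with v = -188.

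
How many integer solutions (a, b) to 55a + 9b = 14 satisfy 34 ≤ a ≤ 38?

gcd(55, 9) = 1  (55 = 6×9 + 1, 9 = 9×1).
Back-substituting, 55×(1) + 9×(-6) = 1.
Scale by 14: particular solution (14, -84); reduce a mod 9: (5, -29).
General solution: a = 5 + 9t, b = -29 - 55t for integer t.
34 ≤ 5 + 9t ≤ 38 gives t ∈ [4, 3], which is 0 values.

0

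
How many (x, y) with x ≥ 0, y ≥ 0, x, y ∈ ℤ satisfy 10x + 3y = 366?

gcd(10, 3):
  10 = 3*3 + 1
  3 = 3*1
so gcd(10, 3) = 1.
Back-substitute for Bézout coefficients:
  1 = 10 - 3*3
  ... = 10*(1) + 3*(-3)
Scale by 366: one solution is (366, -1098). Reduce x mod 3: (0, 122).
General: x = 0 + 3t, y = 122 - 10t.
x ≥ 0 ⇒ t ≥ 0; y ≥ 0 ⇒ t ≤ 12. So t ∈ [0, 12]: 13 solutions.

13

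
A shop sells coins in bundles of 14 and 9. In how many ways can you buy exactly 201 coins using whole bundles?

1

Need nonnegative integers with 14j + 9k = 201.
gcd(14, 9) = 1, and 14·(2) + 9·(-3) = 1.
So (j₀, k₀) = (402, -603); general j = 402 + 9t, k = -603 - 14t.
j ≥ 0 ⇒ t ≥ -44; k ≥ 0 ⇒ t ≤ -44. That's 1 value of t.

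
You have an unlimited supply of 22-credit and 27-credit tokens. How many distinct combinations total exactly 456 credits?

Need nonnegative integers with 22j + 27k = 456.
gcd(22, 27) = 1, and 22·(-11) + 27·(9) = 1.
So (j₀, k₀) = (-5016, 4104); general j = -5016 + 27t, k = 4104 - 22t.
j ≥ 0 ⇒ t ≥ 186; k ≥ 0 ⇒ t ≤ 186. That's 1 value of t.

1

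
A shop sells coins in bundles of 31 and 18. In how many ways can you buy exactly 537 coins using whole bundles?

1

Need nonnegative integers with 31j + 18k = 537.
gcd(31, 18) = 1, and 31·(7) + 18·(-12) = 1.
So (j₀, k₀) = (3759, -6444); general j = 3759 + 18t, k = -6444 - 31t.
j ≥ 0 ⇒ t ≥ -208; k ≥ 0 ⇒ t ≤ -208. That's 1 value of t.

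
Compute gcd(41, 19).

1

gcd(41, 19) = 1  (41 = 2·19 + 3, 19 = 6·3 + 1, 3 = 3·1).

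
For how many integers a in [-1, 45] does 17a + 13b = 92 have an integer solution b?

gcd(17, 13):
  17 = 1·13 + 4
  13 = 3·4 + 1
  4 = 4·1
so gcd(17, 13) = 1.
Back-substitute for Bézout coefficients:
  1 = 13 - 3·4
  ... = 17·(-3) + 13·(4)
Scale by 92: particular solution (-276, 368); reduce a mod 13: (10, -6).
General solution: a = 10 + 13t, b = -6 - 17t for integer t.
-1 ≤ 10 + 13t ≤ 45 gives t ∈ [0, 2], which is 3 values.

3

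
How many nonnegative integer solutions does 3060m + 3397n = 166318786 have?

gcd(3397, 3060) = 1  (3397 = 1*3060 + 337, 3060 = 9*337 + 27, 337 = 12*27 + 13, 27 = 2*13 + 1, 13 = 13*1).
Back-substituting, 3060*(252) + 3397*(-227) = 1.
Scale by 166318786: one solution is (41912334072, -37754364422). Reduce m mod 3397: (2001, 47158).
General: m = 2001 + 3397t, n = 47158 - 3060t.
m ≥ 0 ⇒ t ≥ 0; n ≥ 0 ⇒ t ≤ 15. So t ∈ [0, 15]: 16 solutions.

16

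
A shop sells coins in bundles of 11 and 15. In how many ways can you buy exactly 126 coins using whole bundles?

1

Need nonnegative integers with 11j + 15k = 126.
gcd(11, 15) = 1, and 11·(-4) + 15·(3) = 1.
So (j₀, k₀) = (-504, 378); general j = -504 + 15t, k = 378 - 11t.
j ≥ 0 ⇒ t ≥ 34; k ≥ 0 ⇒ t ≤ 34. That's 1 value of t.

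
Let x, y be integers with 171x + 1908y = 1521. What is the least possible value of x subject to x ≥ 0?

gcd(1908, 171) = 9  (1908 = 11*171 + 27, 171 = 6*27 + 9, 27 = 3*9).
9 divides 1521, so solutions exist.
Back-substituting, 171*(67) + 1908*(-6) = 9.
Scale by 1521/9 = 169: (x₀, y₀) = (11323, -1014).
General solution: x = 11323 + 212t, y = -1014 - 19t for integer t.
x ≥ 0: smallest is 11323 mod 212 = 87 (at t = -53), with y = -7.

87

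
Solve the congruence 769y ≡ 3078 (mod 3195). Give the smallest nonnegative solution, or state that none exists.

gcd(3195, 769):
  3195 = 4·769 + 119
  769 = 6·119 + 55
  119 = 2·55 + 9
  55 = 6·9 + 1
  9 = 9·1
so gcd(3195, 769) = 1.
1 divides 3078, so solutions exist.
Back-substitute for Bézout coefficients:
  1 = 55 - 6·9
  ... = 769·(349) + 3195·(-84)
So 769·(349) ≡ 1 (mod 3195); multiply by 3078: y ≡ 1074222 (mod 3195).
Smallest nonnegative: y = 1074222 mod 3195 = 702.

702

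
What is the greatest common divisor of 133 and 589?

19

gcd(589, 133) = 19  (589 = 4*133 + 57, 133 = 2*57 + 19, 57 = 3*19).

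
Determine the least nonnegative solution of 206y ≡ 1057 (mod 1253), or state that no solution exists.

gcd(1253, 206):
  1253 = 6*206 + 17
  206 = 12*17 + 2
  17 = 8*2 + 1
  2 = 2*1
so gcd(1253, 206) = 1.
1 divides 1057, so solutions exist.
Back-substitute for Bézout coefficients:
  1 = 17 - 8*2
  ... = 206*(-590) + 1253*(97)
So 206*(-590) ≡ 1 (mod 1253); multiply by 1057: y ≡ -623630 (mod 1253).
Smallest nonnegative: y = -623630 mod 1253 = 364.

364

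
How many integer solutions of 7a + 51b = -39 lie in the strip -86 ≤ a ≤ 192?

gcd(51, 7) = 1.
By Bézout, 7×(22) + 51×(-3) = 1.
Particular solution: (9, -2).
General solution: a = 9 + 51t, b = -2 - 7t for integer t.
-86 ≤ 9 + 51t ≤ 192 gives t ∈ [-1, 3], which is 5 values.

5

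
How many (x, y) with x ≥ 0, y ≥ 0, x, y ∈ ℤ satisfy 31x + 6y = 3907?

gcd(31, 6) = 1.
By Bézout, 31·(1) + 6·(-5) = 1.
One solution: (1, 646).
General: x = 1 + 6t, y = 646 - 31t.
x ≥ 0 ⇒ t ≥ 0; y ≥ 0 ⇒ t ≤ 20. So t ∈ [0, 20]: 21 solutions.

21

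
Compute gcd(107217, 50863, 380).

gcd(107217, 50863) = 19.
gcd(19, 380) = 19.

19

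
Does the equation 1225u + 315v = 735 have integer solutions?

yes

gcd(1225, 315) = 35.
35 divides 735, so integer solutions exist.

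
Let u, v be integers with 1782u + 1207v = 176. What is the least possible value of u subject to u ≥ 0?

gcd(1782, 1207):
  1782 = 1×1207 + 575
  1207 = 2×575 + 57
  575 = 10×57 + 5
  57 = 11×5 + 2
  5 = 2×2 + 1
  2 = 2×1
so gcd(1782, 1207) = 1.
1 divides 176, so solutions exist.
Back-substitute for Bézout coefficients:
  1 = 5 - 2×2
  ... = 1782×(487) + 1207×(-719)
Scale by 176/1 = 176: (u₀, v₀) = (85712, -126544).
General solution: u = 85712 + 1207t, v = -126544 - 1782t for integer t.
u ≥ 0: smallest is 85712 mod 1207 = 15 (at t = -71), with v = -22.

15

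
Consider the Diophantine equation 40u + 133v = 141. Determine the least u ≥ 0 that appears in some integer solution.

gcd(133, 40) = 1  (133 = 3×40 + 13, 40 = 3×13 + 1, 13 = 13×1).
1 divides 141, so solutions exist.
Back-substituting, 40×(10) + 133×(-3) = 1.
Scale by 141/1 = 141: (u₀, v₀) = (1410, -423).
General solution: u = 1410 + 133t, v = -423 - 40t for integer t.
u ≥ 0: smallest is 1410 mod 133 = 80 (at t = -10), with v = -23.

80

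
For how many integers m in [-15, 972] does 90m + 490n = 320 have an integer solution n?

20

gcd(490, 90):
  490 = 5×90 + 40
  90 = 2×40 + 10
  40 = 4×10
so gcd(490, 90) = 10.
Back-substitute for Bézout coefficients:
  10 = 90 - 2×40
  ... = 90×(11) + 490×(-2)
Scale by 32: particular solution (352, -64); reduce m mod 49: (9, -1).
General solution: m = 9 + 49t, n = -1 - 9t for integer t.
-15 ≤ 9 + 49t ≤ 972 gives t ∈ [0, 19], which is 20 values.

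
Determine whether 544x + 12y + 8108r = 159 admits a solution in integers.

gcd(544, 12):
  544 = 45*12 + 4
  12 = 3*4
so gcd(544, 12) = 4.
gcd(4, 8108) = 4.
4 does not divide 159 (remainder 3), so no integer solutions.

no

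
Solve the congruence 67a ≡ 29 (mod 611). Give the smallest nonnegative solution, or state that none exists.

gcd(611, 67) = 1.
1 divides 29, so solutions exist.
By Bézout, 67*(228) + 611*(-25) = 1.
So 67*(228) ≡ 1 (mod 611); multiply by 29: a ≡ 6612 (mod 611).
Smallest nonnegative: a = 6612 mod 611 = 502.

502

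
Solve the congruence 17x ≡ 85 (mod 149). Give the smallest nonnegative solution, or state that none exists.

5

gcd(149, 17) = 1.
1 divides 85, so solutions exist.
By Bézout, 17×(-35) + 149×(4) = 1.
So 17×(-35) ≡ 1 (mod 149); multiply by 85: x ≡ -2975 (mod 149).
Smallest nonnegative: x = -2975 mod 149 = 5.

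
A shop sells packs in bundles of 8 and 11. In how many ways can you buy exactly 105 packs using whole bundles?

Need nonnegative integers with 8j + 11k = 105.
gcd(8, 11) = 1, and 8·(-4) + 11·(3) = 1.
So (j₀, k₀) = (-420, 315); general j = -420 + 11t, k = 315 - 8t.
j ≥ 0 ⇒ t ≥ 39; k ≥ 0 ⇒ t ≤ 39. That's 1 value of t.

1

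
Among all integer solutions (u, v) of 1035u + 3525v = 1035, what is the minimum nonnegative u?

1

gcd(3525, 1035):
  3525 = 3*1035 + 420
  1035 = 2*420 + 195
  420 = 2*195 + 30
  195 = 6*30 + 15
  30 = 2*15
so gcd(3525, 1035) = 15.
15 divides 1035, so solutions exist.
Back-substitute for Bézout coefficients:
  15 = 195 - 6*30
  ... = 1035*(109) + 3525*(-32)
Scale by 1035/15 = 69: (u₀, v₀) = (7521, -2208).
General solution: u = 7521 + 235t, v = -2208 - 69t for integer t.
u ≥ 0: smallest is 7521 mod 235 = 1 (at t = -32), with v = 0.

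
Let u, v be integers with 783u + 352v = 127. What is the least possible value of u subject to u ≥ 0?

113

gcd(783, 352):
  783 = 2·352 + 79
  352 = 4·79 + 36
  79 = 2·36 + 7
  36 = 5·7 + 1
  7 = 7·1
so gcd(783, 352) = 1.
1 divides 127, so solutions exist.
Back-substitute for Bézout coefficients:
  1 = 36 - 5·7
  ... = 783·(-49) + 352·(109)
Scale by 127/1 = 127: (u₀, v₀) = (-6223, 13843).
General solution: u = -6223 + 352t, v = 13843 - 783t for integer t.
u ≥ 0: smallest is -6223 mod 352 = 113 (at t = 18), with v = -251.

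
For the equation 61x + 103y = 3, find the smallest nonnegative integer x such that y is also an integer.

22

gcd(103, 61) = 1.
1 divides 3, so solutions exist.
By Bézout, 61*(-27) + 103*(16) = 1.
Scale by 3/1 = 3: (x₀, y₀) = (-81, 48).
General solution: x = -81 + 103t, y = 48 - 61t for integer t.
x ≥ 0: smallest is -81 mod 103 = 22 (at t = 1), with y = -13.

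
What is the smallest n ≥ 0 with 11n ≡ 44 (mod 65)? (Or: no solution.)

4

gcd(65, 11) = 1  (65 = 5×11 + 10, 11 = 1×10 + 1, 10 = 10×1).
1 divides 44, so solutions exist.
Back-substituting, 11×(6) + 65×(-1) = 1.
So 11×(6) ≡ 1 (mod 65); multiply by 44: n ≡ 264 (mod 65).
Smallest nonnegative: n = 264 mod 65 = 4.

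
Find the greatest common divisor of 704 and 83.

1

gcd(704, 83) = 1  (704 = 8*83 + 40, 83 = 2*40 + 3, 40 = 13*3 + 1, 3 = 3*1).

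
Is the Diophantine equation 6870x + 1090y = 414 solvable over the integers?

gcd(6870, 1090) = 10  (6870 = 6×1090 + 330, 1090 = 3×330 + 100, 330 = 3×100 + 30, 100 = 3×30 + 10, 30 = 3×10).
10 does not divide 414 (remainder 4), so no integer solutions.

no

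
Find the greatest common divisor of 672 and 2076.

12

gcd(2076, 672) = 12  (2076 = 3×672 + 60, 672 = 11×60 + 12, 60 = 5×12).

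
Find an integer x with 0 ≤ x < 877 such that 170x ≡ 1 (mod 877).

gcd(877, 170) = 1  (877 = 5×170 + 27, 170 = 6×27 + 8, 27 = 3×8 + 3, 8 = 2×3 + 2, 3 = 1×2 + 1, 2 = 2×1).
Back-substituting, 170×(-325) + 877×(63) = 1.
So 170×-325 ≡ 1 (mod 877), and -325 mod 877 = 552.

552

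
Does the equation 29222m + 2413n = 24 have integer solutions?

gcd(29222, 2413) = 19.
19 does not divide 24 (remainder 5), so no integer solutions.

no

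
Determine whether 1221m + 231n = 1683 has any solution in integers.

gcd(1221, 231) = 33  (1221 = 5·231 + 66, 231 = 3·66 + 33, 66 = 2·33).
33 divides 1683, so integer solutions exist.

yes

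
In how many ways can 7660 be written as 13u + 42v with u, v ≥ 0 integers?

14

gcd(42, 13) = 1  (42 = 3·13 + 3, 13 = 4·3 + 1, 3 = 3·1).
Back-substituting, 13·(13) + 42·(-4) = 1.
Scale by 7660: one solution is (99580, -30640). Reduce u mod 42: (40, 170).
General: u = 40 + 42t, v = 170 - 13t.
u ≥ 0 ⇒ t ≥ 0; v ≥ 0 ⇒ t ≤ 13. So t ∈ [0, 13]: 14 solutions.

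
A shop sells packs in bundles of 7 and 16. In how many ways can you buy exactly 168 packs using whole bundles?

Need nonnegative integers with 7j + 16k = 168.
gcd(7, 16) = 1, and 7·(7) + 16·(-3) = 1.
So (j₀, k₀) = (1176, -504); general j = 1176 + 16t, k = -504 - 7t.
j ≥ 0 ⇒ t ≥ -73; k ≥ 0 ⇒ t ≤ -72. That's 2 values of t.

2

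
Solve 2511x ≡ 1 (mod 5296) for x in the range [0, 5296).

gcd(5296, 2511) = 1.
By Bézout, 2511×(1295) + 5296×(-614) = 1.
So 2511×1295 ≡ 1 (mod 5296), and 1295 mod 5296 = 1295.

1295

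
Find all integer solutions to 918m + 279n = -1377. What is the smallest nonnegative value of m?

gcd(918, 279) = 9.
9 divides -1377, so solutions exist.
By Bézout, 918×(7) + 279×(-23) = 9.
Scale by -1377/9 = -153: (m₀, n₀) = (-1071, 3519).
General solution: m = -1071 + 31t, n = 3519 - 102t for integer t.
m ≥ 0: smallest is -1071 mod 31 = 14 (at t = 35), with n = -51.

14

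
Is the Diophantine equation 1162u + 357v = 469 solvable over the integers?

yes

gcd(1162, 357) = 7  (1162 = 3×357 + 91, 357 = 3×91 + 84, 91 = 1×84 + 7, 84 = 12×7).
7 divides 469, so integer solutions exist.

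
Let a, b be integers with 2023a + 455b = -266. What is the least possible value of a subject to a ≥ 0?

gcd(2023, 455) = 7  (2023 = 4·455 + 203, 455 = 2·203 + 49, 203 = 4·49 + 7, 49 = 7·7).
7 divides -266, so solutions exist.
Back-substituting, 2023·(9) + 455·(-40) = 7.
Scale by -266/7 = -38: (a₀, b₀) = (-342, 1520).
General solution: a = -342 + 65t, b = 1520 - 289t for integer t.
a ≥ 0: smallest is -342 mod 65 = 48 (at t = 6), with b = -214.

48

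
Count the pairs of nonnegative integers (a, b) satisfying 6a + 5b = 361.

gcd(6, 5):
  6 = 1×5 + 1
  5 = 5×1
so gcd(6, 5) = 1.
Back-substitute for Bézout coefficients:
  1 = 6 - 1×5
  ... = 6×(1) + 5×(-1)
Scale by 361: one solution is (361, -361). Reduce a mod 5: (1, 71).
General: a = 1 + 5t, b = 71 - 6t.
a ≥ 0 ⇒ t ≥ 0; b ≥ 0 ⇒ t ≤ 11. So t ∈ [0, 11]: 12 solutions.

12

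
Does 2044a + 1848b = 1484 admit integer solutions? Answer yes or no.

gcd(2044, 1848):
  2044 = 1×1848 + 196
  1848 = 9×196 + 84
  196 = 2×84 + 28
  84 = 3×28
so gcd(2044, 1848) = 28.
28 divides 1484, so integer solutions exist.

yes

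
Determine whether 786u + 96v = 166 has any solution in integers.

gcd(786, 96) = 6  (786 = 8·96 + 18, 96 = 5·18 + 6, 18 = 3·6).
6 does not divide 166 (remainder 4), so no integer solutions.

no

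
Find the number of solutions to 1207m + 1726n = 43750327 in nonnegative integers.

21

gcd(1726, 1207) = 1  (1726 = 1·1207 + 519, 1207 = 2·519 + 169, 519 = 3·169 + 12, 169 = 14·12 + 1, 12 = 12·1).
Back-substituting, 1207·(143) + 1726·(-100) = 1.
Scale by 43750327: one solution is (6256296761, -4375032700). Reduce m mod 1726: (699, 24859).
General: m = 699 + 1726t, n = 24859 - 1207t.
m ≥ 0 ⇒ t ≥ 0; n ≥ 0 ⇒ t ≤ 20. So t ∈ [0, 20]: 21 solutions.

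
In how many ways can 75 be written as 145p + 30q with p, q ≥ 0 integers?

gcd(145, 30) = 5.
By Bézout, 145·(-1) + 30·(5) = 5.
One solution: (3, -12).
General: p = 3 + 6t, q = -12 - 29t.
p ≥ 0 ⇒ t ≥ 0; q ≥ 0 ⇒ t ≤ -1. So t ∈ [0, -1]: 0 solutions.

0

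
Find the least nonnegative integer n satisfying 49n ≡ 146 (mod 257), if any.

239

gcd(257, 49) = 1  (257 = 5*49 + 12, 49 = 4*12 + 1, 12 = 12*1).
1 divides 146, so solutions exist.
Back-substituting, 49*(21) + 257*(-4) = 1.
So 49*(21) ≡ 1 (mod 257); multiply by 146: n ≡ 3066 (mod 257).
Smallest nonnegative: n = 3066 mod 257 = 239.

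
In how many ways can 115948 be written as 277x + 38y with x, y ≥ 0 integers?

11

gcd(277, 38):
  277 = 7·38 + 11
  38 = 3·11 + 5
  11 = 2·5 + 1
  5 = 5·1
so gcd(277, 38) = 1.
Back-substitute for Bézout coefficients:
  1 = 11 - 2·5
  ... = 277·(7) + 38·(-51)
Scale by 115948: one solution is (811636, -5913348). Reduce x mod 38: (32, 2818).
General: x = 32 + 38t, y = 2818 - 277t.
x ≥ 0 ⇒ t ≥ 0; y ≥ 0 ⇒ t ≤ 10. So t ∈ [0, 10]: 11 solutions.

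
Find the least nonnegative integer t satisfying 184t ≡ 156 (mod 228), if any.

gcd(228, 184):
  228 = 1*184 + 44
  184 = 4*44 + 8
  44 = 5*8 + 4
  8 = 2*4
so gcd(228, 184) = 4.
4 divides 156, so solutions exist.
Back-substitute for Bézout coefficients:
  4 = 44 - 5*8
  ... = 184*(-26) + 228*(21)
So 184*(-26) ≡ 4 (mod 228); multiply by 39: t ≡ -1014 (mod 57).
Smallest nonnegative: t = -1014 mod 57 = 12.

12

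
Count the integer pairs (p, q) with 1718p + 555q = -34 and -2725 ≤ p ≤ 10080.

23

gcd(1718, 555):
  1718 = 3×555 + 53
  555 = 10×53 + 25
  53 = 2×25 + 3
  25 = 8×3 + 1
  3 = 3×1
so gcd(1718, 555) = 1.
Back-substitute for Bézout coefficients:
  1 = 25 - 8×3
  ... = 1718×(-178) + 555×(551)
Scale by -34: particular solution (6052, -18734); reduce p mod 555: (502, -1554).
General solution: p = 502 + 555t, q = -1554 - 1718t for integer t.
-2725 ≤ 502 + 555t ≤ 10080 gives t ∈ [-5, 17], which is 23 values.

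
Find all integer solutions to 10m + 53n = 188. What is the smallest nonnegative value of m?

40

gcd(53, 10):
  53 = 5*10 + 3
  10 = 3*3 + 1
  3 = 3*1
so gcd(53, 10) = 1.
1 divides 188, so solutions exist.
Back-substitute for Bézout coefficients:
  1 = 10 - 3*3
  ... = 10*(16) + 53*(-3)
Scale by 188/1 = 188: (m₀, n₀) = (3008, -564).
General solution: m = 3008 + 53t, n = -564 - 10t for integer t.
m ≥ 0: smallest is 3008 mod 53 = 40 (at t = -56), with n = -4.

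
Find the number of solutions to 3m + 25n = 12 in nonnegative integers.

gcd(25, 3):
  25 = 8·3 + 1
  3 = 3·1
so gcd(25, 3) = 1.
Back-substitute for Bézout coefficients:
  1 = 25 - 8·3
  ... = 3·(-8) + 25·(1)
Scale by 12: one solution is (-96, 12). Reduce m mod 25: (4, 0).
General: m = 4 + 25t, n = 0 - 3t.
m ≥ 0 ⇒ t ≥ 0; n ≥ 0 ⇒ t ≤ 0. So t ∈ [0, 0]: 1 solution.

1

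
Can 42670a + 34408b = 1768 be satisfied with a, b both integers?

gcd(42670, 34408) = 34  (42670 = 1×34408 + 8262, 34408 = 4×8262 + 1360, 8262 = 6×1360 + 102, 1360 = 13×102 + 34, 102 = 3×34).
34 divides 1768, so integer solutions exist.

yes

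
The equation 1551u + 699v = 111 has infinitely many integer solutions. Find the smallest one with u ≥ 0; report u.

gcd(1551, 699):
  1551 = 2*699 + 153
  699 = 4*153 + 87
  153 = 1*87 + 66
  87 = 1*66 + 21
  66 = 3*21 + 3
  21 = 7*3
so gcd(1551, 699) = 3.
3 divides 111, so solutions exist.
Back-substitute for Bézout coefficients:
  3 = 66 - 3*21
  ... = 1551*(32) + 699*(-71)
Scale by 111/3 = 37: (u₀, v₀) = (1184, -2627).
General solution: u = 1184 + 233t, v = -2627 - 517t for integer t.
u ≥ 0: smallest is 1184 mod 233 = 19 (at t = -5), with v = -42.

19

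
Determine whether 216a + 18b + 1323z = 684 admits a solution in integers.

gcd(216, 18) = 18  (216 = 12·18).
gcd(18, 1323) = 9.
9 divides 684, so integer solutions exist.

yes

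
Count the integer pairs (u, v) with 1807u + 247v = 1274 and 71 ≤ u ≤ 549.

25

gcd(1807, 247) = 13  (1807 = 7*247 + 78, 247 = 3*78 + 13, 78 = 6*13).
Back-substituting, 1807*(-3) + 247*(22) = 13.
Scale by 98: particular solution (-294, 2156); reduce u mod 19: (10, -68).
General solution: u = 10 + 19t, v = -68 - 139t for integer t.
71 ≤ 10 + 19t ≤ 549 gives t ∈ [4, 28], which is 25 values.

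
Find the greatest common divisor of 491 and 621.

gcd(621, 491):
  621 = 1·491 + 130
  491 = 3·130 + 101
  130 = 1·101 + 29
  101 = 3·29 + 14
  29 = 2·14 + 1
  14 = 14·1
so gcd(621, 491) = 1.

1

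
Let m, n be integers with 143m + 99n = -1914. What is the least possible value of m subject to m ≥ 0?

gcd(143, 99):
  143 = 1·99 + 44
  99 = 2·44 + 11
  44 = 4·11
so gcd(143, 99) = 11.
11 divides -1914, so solutions exist.
Back-substitute for Bézout coefficients:
  11 = 99 - 2·44
  ... = 143·(-2) + 99·(3)
Scale by -1914/11 = -174: (m₀, n₀) = (348, -522).
General solution: m = 348 + 9t, n = -522 - 13t for integer t.
m ≥ 0: smallest is 348 mod 9 = 6 (at t = -38), with n = -28.

6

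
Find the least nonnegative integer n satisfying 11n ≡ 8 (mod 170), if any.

78

gcd(170, 11) = 1  (170 = 15×11 + 5, 11 = 2×5 + 1, 5 = 5×1).
1 divides 8, so solutions exist.
Back-substituting, 11×(31) + 170×(-2) = 1.
So 11×(31) ≡ 1 (mod 170); multiply by 8: n ≡ 248 (mod 170).
Smallest nonnegative: n = 248 mod 170 = 78.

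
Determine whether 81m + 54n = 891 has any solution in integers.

yes

gcd(81, 54) = 27  (81 = 1×54 + 27, 54 = 2×27).
27 divides 891, so integer solutions exist.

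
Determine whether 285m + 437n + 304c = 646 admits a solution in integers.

yes

gcd(437, 285):
  437 = 1·285 + 152
  285 = 1·152 + 133
  152 = 1·133 + 19
  133 = 7·19
so gcd(437, 285) = 19.
gcd(19, 304) = 19.
19 divides 646, so integer solutions exist.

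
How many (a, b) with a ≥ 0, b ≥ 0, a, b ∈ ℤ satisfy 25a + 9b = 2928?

13

gcd(25, 9) = 1  (25 = 2·9 + 7, 9 = 1·7 + 2, 7 = 3·2 + 1, 2 = 2·1).
Back-substituting, 25·(4) + 9·(-11) = 1.
Scale by 2928: one solution is (11712, -32208). Reduce a mod 9: (3, 317).
General: a = 3 + 9t, b = 317 - 25t.
a ≥ 0 ⇒ t ≥ 0; b ≥ 0 ⇒ t ≤ 12. So t ∈ [0, 12]: 13 solutions.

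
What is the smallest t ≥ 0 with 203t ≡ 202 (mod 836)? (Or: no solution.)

gcd(836, 203):
  836 = 4×203 + 24
  203 = 8×24 + 11
  24 = 2×11 + 2
  11 = 5×2 + 1
  2 = 2×1
so gcd(836, 203) = 1.
1 divides 202, so solutions exist.
Back-substitute for Bézout coefficients:
  1 = 11 - 5×2
  ... = 203×(383) + 836×(-93)
So 203×(383) ≡ 1 (mod 836); multiply by 202: t ≡ 77366 (mod 836).
Smallest nonnegative: t = 77366 mod 836 = 454.

454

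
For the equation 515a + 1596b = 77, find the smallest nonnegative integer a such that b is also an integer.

1435

gcd(1596, 515):
  1596 = 3×515 + 51
  515 = 10×51 + 5
  51 = 10×5 + 1
  5 = 5×1
so gcd(1596, 515) = 1.
1 divides 77, so solutions exist.
Back-substitute for Bézout coefficients:
  1 = 51 - 10×5
  ... = 515×(-313) + 1596×(101)
Scale by 77/1 = 77: (a₀, b₀) = (-24101, 7777).
General solution: a = -24101 + 1596t, b = 7777 - 515t for integer t.
a ≥ 0: smallest is -24101 mod 1596 = 1435 (at t = 16), with b = -463.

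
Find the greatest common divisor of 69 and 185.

gcd(185, 69):
  185 = 2·69 + 47
  69 = 1·47 + 22
  47 = 2·22 + 3
  22 = 7·3 + 1
  3 = 3·1
so gcd(185, 69) = 1.

1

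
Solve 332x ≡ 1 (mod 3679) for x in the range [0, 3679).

2316

gcd(3679, 332):
  3679 = 11*332 + 27
  332 = 12*27 + 8
  27 = 3*8 + 3
  8 = 2*3 + 2
  3 = 1*2 + 1
  2 = 2*1
so gcd(3679, 332) = 1.
Back-substitute for Bézout coefficients:
  1 = 3 - 1*2
  ... = 332*(-1363) + 3679*(123)
So 332*-1363 ≡ 1 (mod 3679), and -1363 mod 3679 = 2316.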